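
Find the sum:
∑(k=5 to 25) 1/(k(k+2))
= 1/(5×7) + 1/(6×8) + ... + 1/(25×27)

Partial fractions: 1/(k(k+2)) = (1/2)[1/k - 1/(k+2)]
Telescoping leaves the first two and last two terms:
= (1/2)[1/5 + 1/6 - 1/26 - 1/27]
= 511/3510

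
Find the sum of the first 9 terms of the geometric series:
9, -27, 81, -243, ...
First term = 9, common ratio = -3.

Sₙ = a(1 - rⁿ) / (1 - r)
S_9 = 9(1 - (-3)^9) / (1 - (-3))
S_9 = 9(1 - (-19683)) / (4)
S_9 = 44289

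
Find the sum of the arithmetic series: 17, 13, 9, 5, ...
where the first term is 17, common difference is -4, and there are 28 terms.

Sₙ = n/2 × (first + last)
Last term = a + (n-1)d = 17 + (28-1)×(-4) = -91
S_28 = 28/2 × (17 + (-91))
S_28 = 28/2 × (-74) = -1036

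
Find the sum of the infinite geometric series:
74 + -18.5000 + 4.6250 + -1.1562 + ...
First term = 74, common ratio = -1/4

For |r| < 1, S = a / (1 - r)
S = 74 / (1 - (-1/4))
S = 74 / (5/4)
S = 296/5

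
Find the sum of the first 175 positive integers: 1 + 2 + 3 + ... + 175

Formula: ∑k = n(n+1)/2
= 175×176/2
= 30800/2
= 15400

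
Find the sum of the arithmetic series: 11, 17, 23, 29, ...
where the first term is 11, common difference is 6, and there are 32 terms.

Sₙ = n/2 × (first + last)
Last term = a + (n-1)d = 11 + (32-1)×6 = 197
S_32 = 32/2 × (11 + 197)
S_32 = 32/2 × 208 = 3328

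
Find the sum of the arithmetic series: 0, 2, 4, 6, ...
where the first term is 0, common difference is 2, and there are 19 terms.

Sₙ = n/2 × (first + last)
Last term = a + (n-1)d = 0 + (19-1)×2 = 36
S_19 = 19/2 × (0 + 36)
S_19 = 19/2 × 36 = 342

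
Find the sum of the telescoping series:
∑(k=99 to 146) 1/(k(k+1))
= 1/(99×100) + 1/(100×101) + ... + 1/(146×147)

Partial fractions: 1/(k(k+1)) = 1/k - 1/(k+1)
The series telescopes:
= (1/99 - 1/100) + (1/100 - 1/101) + ... + (1/146 - 1/147)
= 1/99 - 1/147
= 16/4851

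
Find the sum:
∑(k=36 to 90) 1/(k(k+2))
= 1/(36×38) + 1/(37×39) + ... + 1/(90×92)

Partial fractions: 1/(k(k+2)) = (1/2)[1/k - 1/(k+2)]
Telescoping leaves the first two and last two terms:
= (1/2)[1/36 + 1/37 - 1/91 - 1/92]
= 45925/2787876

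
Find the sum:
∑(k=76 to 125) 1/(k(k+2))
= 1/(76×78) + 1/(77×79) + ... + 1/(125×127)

Partial fractions: 1/(k(k+2)) = (1/2)[1/k - 1/(k+2)]
Telescoping leaves the first two and last two terms:
= (1/2)[1/76 + 1/77 - 1/126 - 1/127]
= 9875/1911096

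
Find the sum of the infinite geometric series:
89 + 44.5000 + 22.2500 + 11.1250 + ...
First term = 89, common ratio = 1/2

For |r| < 1, S = a / (1 - r)
S = 89 / (1 - (1/2))
S = 89 / (1/2)
S = 178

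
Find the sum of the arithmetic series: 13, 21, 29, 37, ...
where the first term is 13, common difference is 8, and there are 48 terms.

Sₙ = n/2 × (first + last)
Last term = a + (n-1)d = 13 + (48-1)×8 = 389
S_48 = 48/2 × (13 + 389)
S_48 = 48/2 × 402 = 9648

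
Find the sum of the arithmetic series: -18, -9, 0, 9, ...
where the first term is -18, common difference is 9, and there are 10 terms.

Sₙ = n/2 × (first + last)
Last term = a + (n-1)d = -18 + (10-1)×9 = 63
S_10 = 10/2 × (-18 + 63)
S_10 = 10/2 × 45 = 225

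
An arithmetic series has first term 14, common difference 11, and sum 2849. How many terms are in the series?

Using S = n/2 × [2a + (n-1)d]
2849 = n/2 × [2(14) + (n-1)(11)]
2849 = n/2 × [28 + 11n - 11]
5698 = n × [17 + 11n]
11n² + (17)n - 5698 = 0
Discriminant: Δ = (17)² - 4(11)(-5698) = 289 + 250712 = 251001
√Δ = 501
n = [-(17) + √Δ] / (2·11) = (-17 + 501) / 22 = 484 / 22 = 22
(The negative root is discarded since n must be a positive integer.)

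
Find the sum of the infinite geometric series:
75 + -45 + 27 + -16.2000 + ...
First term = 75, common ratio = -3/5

For |r| < 1, S = a / (1 - r)
S = 75 / (1 - (-3/5))
S = 75 / (8/5)
S = 375/8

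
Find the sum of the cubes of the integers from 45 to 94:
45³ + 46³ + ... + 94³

Use ∑_{k=1}^{n} k³ = [n(n+1)/2]², then subtract the first 44 terms.
∑_{k=1}^{94} k³ = [94×95/2]² = 4465² = 19936225
∑_{k=1}^{44} k³ = [44×45/2]² = 990² = 980100
∑_{k=45}^{94} k³ = 19936225 - 980100 = 18956125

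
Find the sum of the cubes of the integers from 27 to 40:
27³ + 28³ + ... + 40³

Use ∑_{k=1}^{n} k³ = [n(n+1)/2]², then subtract the first 26 terms.
∑_{k=1}^{40} k³ = [40×41/2]² = 820² = 672400
∑_{k=1}^{26} k³ = [26×27/2]² = 351² = 123201
∑_{k=27}^{40} k³ = 672400 - 123201 = 549199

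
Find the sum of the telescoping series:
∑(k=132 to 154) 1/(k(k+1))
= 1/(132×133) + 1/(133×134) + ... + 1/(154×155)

Partial fractions: 1/(k(k+1)) = 1/k - 1/(k+1)
The series telescopes:
= (1/132 - 1/133) + (1/133 - 1/134) + ... + (1/154 - 1/155)
= 1/132 - 1/155
= 23/20460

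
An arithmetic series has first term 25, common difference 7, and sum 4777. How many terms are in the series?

Using S = n/2 × [2a + (n-1)d]
4777 = n/2 × [2(25) + (n-1)(7)]
4777 = n/2 × [50 + 7n - 7]
9554 = n × [43 + 7n]
7n² + (43)n - 9554 = 0
Discriminant: Δ = (43)² - 4(7)(-9554) = 1849 + 267512 = 269361
√Δ = 519
n = [-(43) + √Δ] / (2·7) = (-43 + 519) / 14 = 476 / 14 = 34
(The negative root is discarded since n must be a positive integer.)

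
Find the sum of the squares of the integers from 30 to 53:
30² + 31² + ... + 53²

Use ∑_{k=1}^{n} k² = n(n+1)(2n+1)/6, then subtract the first 29 terms.
∑_{k=1}^{53} k² = 53×54×107/6 = 51039
∑_{k=1}^{29} k² = 29×30×59/6 = 8555
∑_{k=30}^{53} k² = 51039 - 8555 = 42484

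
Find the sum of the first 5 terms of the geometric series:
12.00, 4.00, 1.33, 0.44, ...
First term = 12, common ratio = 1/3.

Sₙ = a(1 - rⁿ) / (1 - r)
S_5 = 12(1 - (1/3)^5) / (1 - (1/3))
S_5 = 12(1 - (1/243)) / (2/3)
S_5 = 484/27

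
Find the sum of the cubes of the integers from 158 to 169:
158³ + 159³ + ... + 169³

Use ∑_{k=1}^{n} k³ = [n(n+1)/2]², then subtract the first 157 terms.
∑_{k=1}^{169} k³ = [169×170/2]² = 14365² = 206353225
∑_{k=1}^{157} k³ = [157×158/2]² = 12403² = 153834409
∑_{k=158}^{169} k³ = 206353225 - 153834409 = 52518816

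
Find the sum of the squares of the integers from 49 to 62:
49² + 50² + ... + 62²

Use ∑_{k=1}^{n} k² = n(n+1)(2n+1)/6, then subtract the first 48 terms.
∑_{k=1}^{62} k² = 62×63×125/6 = 81375
∑_{k=1}^{48} k² = 48×49×97/6 = 38024
∑_{k=49}^{62} k² = 81375 - 38024 = 43351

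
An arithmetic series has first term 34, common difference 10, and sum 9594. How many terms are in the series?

Using S = n/2 × [2a + (n-1)d]
9594 = n/2 × [2(34) + (n-1)(10)]
9594 = n/2 × [68 + 10n - 10]
19188 = n × [58 + 10n]
10n² + (58)n - 19188 = 0
Discriminant: Δ = (58)² - 4(10)(-19188) = 3364 + 767520 = 770884
√Δ = 878
n = [-(58) + √Δ] / (2·10) = (-58 + 878) / 20 = 820 / 20 = 41
(The negative root is discarded since n must be a positive integer.)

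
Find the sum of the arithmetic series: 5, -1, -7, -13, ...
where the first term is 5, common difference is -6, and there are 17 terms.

Sₙ = n/2 × (first + last)
Last term = a + (n-1)d = 5 + (17-1)×(-6) = -91
S_17 = 17/2 × (5 + (-91))
S_17 = 17/2 × (-86) = -731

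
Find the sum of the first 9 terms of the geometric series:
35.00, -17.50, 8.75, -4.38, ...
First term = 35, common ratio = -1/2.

Sₙ = a(1 - rⁿ) / (1 - r)
S_9 = 35(1 - (-1/2)^9) / (1 - (-1/2))
S_9 = 35(1 - (-1/512)) / (3/2)
S_9 = 5985/256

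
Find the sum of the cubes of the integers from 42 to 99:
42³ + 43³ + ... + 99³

Use ∑_{k=1}^{n} k³ = [n(n+1)/2]², then subtract the first 41 terms.
∑_{k=1}^{99} k³ = [99×100/2]² = 4950² = 24502500
∑_{k=1}^{41} k³ = [41×42/2]² = 861² = 741321
∑_{k=42}^{99} k³ = 24502500 - 741321 = 23761179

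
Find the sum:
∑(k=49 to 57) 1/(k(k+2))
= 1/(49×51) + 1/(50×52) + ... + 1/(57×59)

Partial fractions: 1/(k(k+2)) = (1/2)[1/k - 1/(k+2)]
Telescoping leaves the first two and last two terms:
= (1/2)[1/49 + 1/50 - 1/58 - 1/59]
= 6516/2095975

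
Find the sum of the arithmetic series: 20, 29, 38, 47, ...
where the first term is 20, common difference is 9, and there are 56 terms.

Sₙ = n/2 × (first + last)
Last term = a + (n-1)d = 20 + (56-1)×9 = 515
S_56 = 56/2 × (20 + 515)
S_56 = 56/2 × 535 = 14980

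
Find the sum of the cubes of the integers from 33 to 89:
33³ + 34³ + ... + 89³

Use ∑_{k=1}^{n} k³ = [n(n+1)/2]², then subtract the first 32 terms.
∑_{k=1}^{89} k³ = [89×90/2]² = 4005² = 16040025
∑_{k=1}^{32} k³ = [32×33/2]² = 528² = 278784
∑_{k=33}^{89} k³ = 16040025 - 278784 = 15761241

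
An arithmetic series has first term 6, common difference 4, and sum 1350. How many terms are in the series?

Using S = n/2 × [2a + (n-1)d]
1350 = n/2 × [2(6) + (n-1)(4)]
1350 = n/2 × [12 + 4n - 4]
2700 = n × [8 + 4n]
4n² + (8)n - 2700 = 0
Discriminant: Δ = (8)² - 4(4)(-2700) = 64 + 43200 = 43264
√Δ = 208
n = [-(8) + √Δ] / (2·4) = (-8 + 208) / 8 = 200 / 8 = 25
(The negative root is discarded since n must be a positive integer.)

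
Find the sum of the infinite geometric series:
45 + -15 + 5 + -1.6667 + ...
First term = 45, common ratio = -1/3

For |r| < 1, S = a / (1 - r)
S = 45 / (1 - (-1/3))
S = 45 / (4/3)
S = 135/4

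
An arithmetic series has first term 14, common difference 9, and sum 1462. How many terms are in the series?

Using S = n/2 × [2a + (n-1)d]
1462 = n/2 × [2(14) + (n-1)(9)]
1462 = n/2 × [28 + 9n - 9]
2924 = n × [19 + 9n]
9n² + (19)n - 2924 = 0
Discriminant: Δ = (19)² - 4(9)(-2924) = 361 + 105264 = 105625
√Δ = 325
n = [-(19) + √Δ] / (2·9) = (-19 + 325) / 18 = 306 / 18 = 17
(The negative root is discarded since n must be a positive integer.)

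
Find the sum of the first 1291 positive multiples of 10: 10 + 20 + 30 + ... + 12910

Factor out 10: = 10(1 + 2 + ... + 1291) = 10 × n(n+1)/2
= 10 × 1291×1292/2
= 10 × 833986
= 8339860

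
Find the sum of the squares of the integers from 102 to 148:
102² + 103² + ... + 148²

Use ∑_{k=1}^{n} k² = n(n+1)(2n+1)/6, then subtract the first 101 terms.
∑_{k=1}^{148} k² = 148×149×297/6 = 1091574
∑_{k=1}^{101} k² = 101×102×203/6 = 348551
∑_{k=102}^{148} k² = 1091574 - 348551 = 743023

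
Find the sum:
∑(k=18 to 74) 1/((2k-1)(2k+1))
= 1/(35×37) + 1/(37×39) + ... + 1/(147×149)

Partial fractions: 1/((2k-1)(2k+1)) = (1/2)[1/(2k-1) - 1/(2k+1)]
The series telescopes:
= (1/2)[1/35 - 1/149]
= 57/5215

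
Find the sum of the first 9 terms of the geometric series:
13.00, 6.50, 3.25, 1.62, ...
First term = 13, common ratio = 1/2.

Sₙ = a(1 - rⁿ) / (1 - r)
S_9 = 13(1 - (1/2)^9) / (1 - (1/2))
S_9 = 13(1 - (1/512)) / (1/2)
S_9 = 6643/256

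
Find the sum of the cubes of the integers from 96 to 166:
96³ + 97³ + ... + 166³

Use ∑_{k=1}^{n} k³ = [n(n+1)/2]², then subtract the first 95 terms.
∑_{k=1}^{166} k³ = [166×167/2]² = 13861² = 192127321
∑_{k=1}^{95} k³ = [95×96/2]² = 4560² = 20793600
∑_{k=96}^{166} k³ = 192127321 - 20793600 = 171333721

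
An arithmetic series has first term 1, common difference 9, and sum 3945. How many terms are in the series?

Using S = n/2 × [2a + (n-1)d]
3945 = n/2 × [2(1) + (n-1)(9)]
3945 = n/2 × [2 + 9n - 9]
7890 = n × [-7 + 9n]
9n² + (-7)n - 7890 = 0
Discriminant: Δ = (-7)² - 4(9)(-7890) = 49 + 284040 = 284089
√Δ = 533
n = [-(-7) + √Δ] / (2·9) = (7 + 533) / 18 = 540 / 18 = 30
(The negative root is discarded since n must be a positive integer.)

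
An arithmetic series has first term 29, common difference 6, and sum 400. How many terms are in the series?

Using S = n/2 × [2a + (n-1)d]
400 = n/2 × [2(29) + (n-1)(6)]
400 = n/2 × [58 + 6n - 6]
800 = n × [52 + 6n]
6n² + (52)n - 800 = 0
Discriminant: Δ = (52)² - 4(6)(-800) = 2704 + 19200 = 21904
√Δ = 148
n = [-(52) + √Δ] / (2·6) = (-52 + 148) / 12 = 96 / 12 = 8
(The negative root is discarded since n must be a positive integer.)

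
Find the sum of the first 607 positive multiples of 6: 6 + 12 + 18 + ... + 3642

Factor out 6: = 6(1 + 2 + ... + 607) = 6 × n(n+1)/2
= 6 × 607×608/2
= 6 × 184528
= 1107168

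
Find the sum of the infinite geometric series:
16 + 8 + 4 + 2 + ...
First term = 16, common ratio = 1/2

For |r| < 1, S = a / (1 - r)
S = 16 / (1 - (1/2))
S = 16 / (1/2)
S = 32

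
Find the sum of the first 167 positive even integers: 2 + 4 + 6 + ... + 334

Sum of first n even numbers = n(n+1)
= 167×168
= 28056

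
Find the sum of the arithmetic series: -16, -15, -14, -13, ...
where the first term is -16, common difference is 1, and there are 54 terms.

Sₙ = n/2 × (first + last)
Last term = a + (n-1)d = -16 + (54-1)×1 = 37
S_54 = 54/2 × (-16 + 37)
S_54 = 54/2 × 21 = 567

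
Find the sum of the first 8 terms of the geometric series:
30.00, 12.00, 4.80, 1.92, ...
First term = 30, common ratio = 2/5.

Sₙ = a(1 - rⁿ) / (1 - r)
S_8 = 30(1 - (2/5)^8) / (1 - (2/5))
S_8 = 30(1 - (256/390625)) / (3/5)
S_8 = 780738/15625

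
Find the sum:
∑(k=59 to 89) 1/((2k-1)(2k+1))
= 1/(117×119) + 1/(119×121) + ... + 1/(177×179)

Partial fractions: 1/((2k-1)(2k+1)) = (1/2)[1/(2k-1) - 1/(2k+1)]
The series telescopes:
= (1/2)[1/117 - 1/179]
= 31/20943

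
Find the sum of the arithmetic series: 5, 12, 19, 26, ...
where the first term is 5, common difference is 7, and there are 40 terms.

Sₙ = n/2 × (first + last)
Last term = a + (n-1)d = 5 + (40-1)×7 = 278
S_40 = 40/2 × (5 + 278)
S_40 = 40/2 × 283 = 5660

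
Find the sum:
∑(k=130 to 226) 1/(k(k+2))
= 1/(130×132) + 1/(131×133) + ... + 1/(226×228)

Partial fractions: 1/(k(k+2)) = (1/2)[1/k - 1/(k+2)]
Telescoping leaves the first two and last two terms:
= (1/2)[1/130 + 1/131 - 1/227 - 1/228]
= 2879833/881404680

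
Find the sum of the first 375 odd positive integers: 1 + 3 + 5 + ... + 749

Sum of first n odd numbers = n²
= 375²
= 140625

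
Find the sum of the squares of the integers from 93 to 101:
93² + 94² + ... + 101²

Use ∑_{k=1}^{n} k² = n(n+1)(2n+1)/6, then subtract the first 92 terms.
∑_{k=1}^{101} k² = 101×102×203/6 = 348551
∑_{k=1}^{92} k² = 92×93×185/6 = 263810
∑_{k=93}^{101} k² = 348551 - 263810 = 84741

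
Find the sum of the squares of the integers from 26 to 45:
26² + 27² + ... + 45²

Use ∑_{k=1}^{n} k² = n(n+1)(2n+1)/6, then subtract the first 25 terms.
∑_{k=1}^{45} k² = 45×46×91/6 = 31395
∑_{k=1}^{25} k² = 25×26×51/6 = 5525
∑_{k=26}^{45} k² = 31395 - 5525 = 25870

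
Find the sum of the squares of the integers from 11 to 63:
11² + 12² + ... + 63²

Use ∑_{k=1}^{n} k² = n(n+1)(2n+1)/6, then subtract the first 10 terms.
∑_{k=1}^{63} k² = 63×64×127/6 = 85344
∑_{k=1}^{10} k² = 10×11×21/6 = 385
∑_{k=11}^{63} k² = 85344 - 385 = 84959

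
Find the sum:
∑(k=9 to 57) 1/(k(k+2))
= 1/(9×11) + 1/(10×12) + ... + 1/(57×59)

Partial fractions: 1/(k(k+2)) = (1/2)[1/k - 1/(k+2)]
Telescoping leaves the first two and last two terms:
= (1/2)[1/9 + 1/10 - 1/58 - 1/59]
= 6811/76995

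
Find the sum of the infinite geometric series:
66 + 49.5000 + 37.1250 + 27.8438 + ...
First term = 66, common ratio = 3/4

For |r| < 1, S = a / (1 - r)
S = 66 / (1 - (3/4))
S = 66 / (1/4)
S = 264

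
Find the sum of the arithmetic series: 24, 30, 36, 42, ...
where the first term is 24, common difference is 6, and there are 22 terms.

Sₙ = n/2 × (first + last)
Last term = a + (n-1)d = 24 + (22-1)×6 = 150
S_22 = 22/2 × (24 + 150)
S_22 = 22/2 × 174 = 1914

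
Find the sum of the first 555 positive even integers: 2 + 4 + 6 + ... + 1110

Sum of first n even numbers = n(n+1)
= 555×556
= 308580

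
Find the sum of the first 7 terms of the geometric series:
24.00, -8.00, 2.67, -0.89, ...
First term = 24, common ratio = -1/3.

Sₙ = a(1 - rⁿ) / (1 - r)
S_7 = 24(1 - (-1/3)^7) / (1 - (-1/3))
S_7 = 24(1 - (-1/2187)) / (4/3)
S_7 = 4376/243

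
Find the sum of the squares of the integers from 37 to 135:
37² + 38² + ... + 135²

Use ∑_{k=1}^{n} k² = n(n+1)(2n+1)/6, then subtract the first 36 terms.
∑_{k=1}^{135} k² = 135×136×271/6 = 829260
∑_{k=1}^{36} k² = 36×37×73/6 = 16206
∑_{k=37}^{135} k² = 829260 - 16206 = 813054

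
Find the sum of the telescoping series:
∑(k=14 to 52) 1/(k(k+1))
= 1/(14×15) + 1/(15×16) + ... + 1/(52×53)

Partial fractions: 1/(k(k+1)) = 1/k - 1/(k+1)
The series telescopes:
= (1/14 - 1/15) + (1/15 - 1/16) + ... + (1/52 - 1/53)
= 1/14 - 1/53
= 39/742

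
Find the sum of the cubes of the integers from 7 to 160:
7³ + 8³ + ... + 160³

Use ∑_{k=1}^{n} k³ = [n(n+1)/2]², then subtract the first 6 terms.
∑_{k=1}^{160} k³ = [160×161/2]² = 12880² = 165894400
∑_{k=1}^{6} k³ = [6×7/2]² = 21² = 441
∑_{k=7}^{160} k³ = 165894400 - 441 = 165893959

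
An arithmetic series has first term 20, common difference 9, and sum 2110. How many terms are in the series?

Using S = n/2 × [2a + (n-1)d]
2110 = n/2 × [2(20) + (n-1)(9)]
2110 = n/2 × [40 + 9n - 9]
4220 = n × [31 + 9n]
9n² + (31)n - 4220 = 0
Discriminant: Δ = (31)² - 4(9)(-4220) = 961 + 151920 = 152881
√Δ = 391
n = [-(31) + √Δ] / (2·9) = (-31 + 391) / 18 = 360 / 18 = 20
(The negative root is discarded since n must be a positive integer.)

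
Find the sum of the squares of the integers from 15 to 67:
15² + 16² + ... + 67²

Use ∑_{k=1}^{n} k² = n(n+1)(2n+1)/6, then subtract the first 14 terms.
∑_{k=1}^{67} k² = 67×68×135/6 = 102510
∑_{k=1}^{14} k² = 14×15×29/6 = 1015
∑_{k=15}^{67} k² = 102510 - 1015 = 101495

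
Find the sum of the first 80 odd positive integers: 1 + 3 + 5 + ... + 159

Sum of first n odd numbers = n²
= 80²
= 6400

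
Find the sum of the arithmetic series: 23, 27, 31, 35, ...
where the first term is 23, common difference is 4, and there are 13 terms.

Sₙ = n/2 × (first + last)
Last term = a + (n-1)d = 23 + (13-1)×4 = 71
S_13 = 13/2 × (23 + 71)
S_13 = 13/2 × 94 = 611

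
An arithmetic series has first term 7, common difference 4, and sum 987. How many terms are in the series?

Using S = n/2 × [2a + (n-1)d]
987 = n/2 × [2(7) + (n-1)(4)]
987 = n/2 × [14 + 4n - 4]
1974 = n × [10 + 4n]
4n² + (10)n - 1974 = 0
Discriminant: Δ = (10)² - 4(4)(-1974) = 100 + 31584 = 31684
√Δ = 178
n = [-(10) + √Δ] / (2·4) = (-10 + 178) / 8 = 168 / 8 = 21
(The negative root is discarded since n must be a positive integer.)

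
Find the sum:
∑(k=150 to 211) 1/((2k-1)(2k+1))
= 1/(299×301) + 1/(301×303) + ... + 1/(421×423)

Partial fractions: 1/((2k-1)(2k+1)) = (1/2)[1/(2k-1) - 1/(2k+1)]
The series telescopes:
= (1/2)[1/299 - 1/423]
= 62/126477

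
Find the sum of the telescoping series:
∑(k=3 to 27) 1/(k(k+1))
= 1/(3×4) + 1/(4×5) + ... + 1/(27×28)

Partial fractions: 1/(k(k+1)) = 1/k - 1/(k+1)
The series telescopes:
= (1/3 - 1/4) + (1/4 - 1/5) + ... + (1/27 - 1/28)
= 1/3 - 1/28
= 25/84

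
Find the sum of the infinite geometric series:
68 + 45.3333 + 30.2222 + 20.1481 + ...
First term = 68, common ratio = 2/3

For |r| < 1, S = a / (1 - r)
S = 68 / (1 - (2/3))
S = 68 / (1/3)
S = 204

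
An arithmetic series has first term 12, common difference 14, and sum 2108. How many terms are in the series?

Using S = n/2 × [2a + (n-1)d]
2108 = n/2 × [2(12) + (n-1)(14)]
2108 = n/2 × [24 + 14n - 14]
4216 = n × [10 + 14n]
14n² + (10)n - 4216 = 0
Discriminant: Δ = (10)² - 4(14)(-4216) = 100 + 236096 = 236196
√Δ = 486
n = [-(10) + √Δ] / (2·14) = (-10 + 486) / 28 = 476 / 28 = 17
(The negative root is discarded since n must be a positive integer.)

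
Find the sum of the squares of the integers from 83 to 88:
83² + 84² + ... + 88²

Use ∑_{k=1}^{n} k² = n(n+1)(2n+1)/6, then subtract the first 82 terms.
∑_{k=1}^{88} k² = 88×89×177/6 = 231044
∑_{k=1}^{82} k² = 82×83×165/6 = 187165
∑_{k=83}^{88} k² = 231044 - 187165 = 43879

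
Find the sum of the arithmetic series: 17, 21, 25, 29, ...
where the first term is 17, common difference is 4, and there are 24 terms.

Sₙ = n/2 × (first + last)
Last term = a + (n-1)d = 17 + (24-1)×4 = 109
S_24 = 24/2 × (17 + 109)
S_24 = 24/2 × 126 = 1512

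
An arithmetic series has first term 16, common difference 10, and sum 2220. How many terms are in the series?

Using S = n/2 × [2a + (n-1)d]
2220 = n/2 × [2(16) + (n-1)(10)]
2220 = n/2 × [32 + 10n - 10]
4440 = n × [22 + 10n]
10n² + (22)n - 4440 = 0
Discriminant: Δ = (22)² - 4(10)(-4440) = 484 + 177600 = 178084
√Δ = 422
n = [-(22) + √Δ] / (2·10) = (-22 + 422) / 20 = 400 / 20 = 20
(The negative root is discarded since n must be a positive integer.)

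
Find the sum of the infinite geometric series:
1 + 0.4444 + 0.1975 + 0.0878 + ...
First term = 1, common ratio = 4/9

For |r| < 1, S = a / (1 - r)
S = 1 / (1 - (4/9))
S = 1 / (5/9)
S = 9/5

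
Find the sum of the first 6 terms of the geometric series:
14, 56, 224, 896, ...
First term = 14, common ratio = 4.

Sₙ = a(1 - rⁿ) / (1 - r)
S_6 = 14(1 - 4^6) / (1 - 4)
S_6 = 14(1 - 4096) / (-3)
S_6 = 19110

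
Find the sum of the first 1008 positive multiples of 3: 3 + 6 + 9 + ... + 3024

Factor out 3: = 3(1 + 2 + ... + 1008) = 3 × n(n+1)/2
= 3 × 1008×1009/2
= 3 × 508536
= 1525608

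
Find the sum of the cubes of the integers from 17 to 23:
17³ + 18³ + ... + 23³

Use ∑_{k=1}^{n} k³ = [n(n+1)/2]², then subtract the first 16 terms.
∑_{k=1}^{23} k³ = [23×24/2]² = 276² = 76176
∑_{k=1}^{16} k³ = [16×17/2]² = 136² = 18496
∑_{k=17}^{23} k³ = 76176 - 18496 = 57680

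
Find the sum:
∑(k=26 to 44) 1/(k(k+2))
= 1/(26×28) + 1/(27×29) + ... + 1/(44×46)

Partial fractions: 1/(k(k+2)) = (1/2)[1/k - 1/(k+2)]
Telescoping leaves the first two and last two terms:
= (1/2)[1/26 + 1/27 - 1/45 - 1/46]
= 1273/80730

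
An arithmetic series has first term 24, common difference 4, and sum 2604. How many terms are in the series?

Using S = n/2 × [2a + (n-1)d]
2604 = n/2 × [2(24) + (n-1)(4)]
2604 = n/2 × [48 + 4n - 4]
5208 = n × [44 + 4n]
4n² + (44)n - 5208 = 0
Discriminant: Δ = (44)² - 4(4)(-5208) = 1936 + 83328 = 85264
√Δ = 292
n = [-(44) + √Δ] / (2·4) = (-44 + 292) / 8 = 248 / 8 = 31
(The negative root is discarded since n must be a positive integer.)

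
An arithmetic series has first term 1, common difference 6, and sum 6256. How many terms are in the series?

Using S = n/2 × [2a + (n-1)d]
6256 = n/2 × [2(1) + (n-1)(6)]
6256 = n/2 × [2 + 6n - 6]
12512 = n × [-4 + 6n]
6n² + (-4)n - 12512 = 0
Discriminant: Δ = (-4)² - 4(6)(-12512) = 16 + 300288 = 300304
√Δ = 548
n = [-(-4) + √Δ] / (2·6) = (4 + 548) / 12 = 552 / 12 = 46
(The negative root is discarded since n must be a positive integer.)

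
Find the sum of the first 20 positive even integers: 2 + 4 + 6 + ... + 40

Sum of first n even numbers = n(n+1)
= 20×21
= 420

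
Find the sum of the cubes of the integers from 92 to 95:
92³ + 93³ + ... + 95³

Use ∑_{k=1}^{n} k³ = [n(n+1)/2]², then subtract the first 91 terms.
∑_{k=1}^{95} k³ = [95×96/2]² = 4560² = 20793600
∑_{k=1}^{91} k³ = [91×92/2]² = 4186² = 17522596
∑_{k=92}^{95} k³ = 20793600 - 17522596 = 3271004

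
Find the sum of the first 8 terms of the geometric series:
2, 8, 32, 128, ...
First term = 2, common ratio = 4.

Sₙ = a(1 - rⁿ) / (1 - r)
S_8 = 2(1 - 4^8) / (1 - 4)
S_8 = 2(1 - 65536) / (-3)
S_8 = 43690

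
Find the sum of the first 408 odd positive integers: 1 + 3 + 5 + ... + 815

Sum of first n odd numbers = n²
= 408²
= 166464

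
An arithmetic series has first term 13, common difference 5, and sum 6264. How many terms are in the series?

Using S = n/2 × [2a + (n-1)d]
6264 = n/2 × [2(13) + (n-1)(5)]
6264 = n/2 × [26 + 5n - 5]
12528 = n × [21 + 5n]
5n² + (21)n - 12528 = 0
Discriminant: Δ = (21)² - 4(5)(-12528) = 441 + 250560 = 251001
√Δ = 501
n = [-(21) + √Δ] / (2·5) = (-21 + 501) / 10 = 480 / 10 = 48
(The negative root is discarded since n must be a positive integer.)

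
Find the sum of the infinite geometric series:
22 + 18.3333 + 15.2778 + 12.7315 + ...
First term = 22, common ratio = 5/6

For |r| < 1, S = a / (1 - r)
S = 22 / (1 - (5/6))
S = 22 / (1/6)
S = 132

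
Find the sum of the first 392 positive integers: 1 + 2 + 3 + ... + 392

Formula: ∑k = n(n+1)/2
= 392×393/2
= 154056/2
= 77028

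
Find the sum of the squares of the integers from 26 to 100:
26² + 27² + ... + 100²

Use ∑_{k=1}^{n} k² = n(n+1)(2n+1)/6, then subtract the first 25 terms.
∑_{k=1}^{100} k² = 100×101×201/6 = 338350
∑_{k=1}^{25} k² = 25×26×51/6 = 5525
∑_{k=26}^{100} k² = 338350 - 5525 = 332825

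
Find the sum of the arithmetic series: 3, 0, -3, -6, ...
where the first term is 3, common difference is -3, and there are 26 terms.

Sₙ = n/2 × (first + last)
Last term = a + (n-1)d = 3 + (26-1)×(-3) = -72
S_26 = 26/2 × (3 + (-72))
S_26 = 26/2 × (-69) = -897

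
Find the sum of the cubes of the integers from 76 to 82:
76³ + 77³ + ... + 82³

Use ∑_{k=1}^{n} k³ = [n(n+1)/2]², then subtract the first 75 terms.
∑_{k=1}^{82} k³ = [82×83/2]² = 3403² = 11580409
∑_{k=1}^{75} k³ = [75×76/2]² = 2850² = 8122500
∑_{k=76}^{82} k³ = 11580409 - 8122500 = 3457909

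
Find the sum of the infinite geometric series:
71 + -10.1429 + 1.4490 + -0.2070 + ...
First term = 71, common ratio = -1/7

For |r| < 1, S = a / (1 - r)
S = 71 / (1 - (-1/7))
S = 71 / (8/7)
S = 497/8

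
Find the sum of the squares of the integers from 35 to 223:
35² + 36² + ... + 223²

Use ∑_{k=1}^{n} k² = n(n+1)(2n+1)/6, then subtract the first 34 terms.
∑_{k=1}^{223} k² = 223×224×447/6 = 3721424
∑_{k=1}^{34} k² = 34×35×69/6 = 13685
∑_{k=35}^{223} k² = 3721424 - 13685 = 3707739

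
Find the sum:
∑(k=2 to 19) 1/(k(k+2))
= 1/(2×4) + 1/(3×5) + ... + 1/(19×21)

Partial fractions: 1/(k(k+2)) = (1/2)[1/k - 1/(k+2)]
Telescoping leaves the first two and last two terms:
= (1/2)[1/2 + 1/3 - 1/20 - 1/21]
= 103/280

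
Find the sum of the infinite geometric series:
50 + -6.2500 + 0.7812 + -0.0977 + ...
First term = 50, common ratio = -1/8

For |r| < 1, S = a / (1 - r)
S = 50 / (1 - (-1/8))
S = 50 / (9/8)
S = 400/9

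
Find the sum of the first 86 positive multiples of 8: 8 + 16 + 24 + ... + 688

Factor out 8: = 8(1 + 2 + ... + 86) = 8 × n(n+1)/2
= 8 × 86×87/2
= 8 × 3741
= 29928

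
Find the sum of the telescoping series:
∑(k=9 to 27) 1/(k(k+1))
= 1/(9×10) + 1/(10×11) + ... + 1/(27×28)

Partial fractions: 1/(k(k+1)) = 1/k - 1/(k+1)
The series telescopes:
= (1/9 - 1/10) + (1/10 - 1/11) + ... + (1/27 - 1/28)
= 1/9 - 1/28
= 19/252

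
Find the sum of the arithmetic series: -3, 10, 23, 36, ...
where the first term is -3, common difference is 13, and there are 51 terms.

Sₙ = n/2 × (first + last)
Last term = a + (n-1)d = -3 + (51-1)×13 = 647
S_51 = 51/2 × (-3 + 647)
S_51 = 51/2 × 644 = 16422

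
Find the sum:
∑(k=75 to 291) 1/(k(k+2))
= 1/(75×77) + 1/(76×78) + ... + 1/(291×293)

Partial fractions: 1/(k(k+2)) = (1/2)[1/k - 1/(k+2)]
Telescoping leaves the first two and last two terms:
= (1/2)[1/75 + 1/76 - 1/292 - 1/293]
= 1198057/121917300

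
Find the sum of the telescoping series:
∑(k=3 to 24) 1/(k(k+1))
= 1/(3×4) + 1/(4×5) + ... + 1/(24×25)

Partial fractions: 1/(k(k+1)) = 1/k - 1/(k+1)
The series telescopes:
= (1/3 - 1/4) + (1/4 - 1/5) + ... + (1/24 - 1/25)
= 1/3 - 1/25
= 22/75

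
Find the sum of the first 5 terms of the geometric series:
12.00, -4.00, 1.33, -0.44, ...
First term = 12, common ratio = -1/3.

Sₙ = a(1 - rⁿ) / (1 - r)
S_5 = 12(1 - (-1/3)^5) / (1 - (-1/3))
S_5 = 12(1 - (-1/243)) / (4/3)
S_5 = 244/27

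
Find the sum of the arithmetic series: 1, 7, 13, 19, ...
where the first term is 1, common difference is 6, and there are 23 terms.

Sₙ = n/2 × (first + last)
Last term = a + (n-1)d = 1 + (23-1)×6 = 133
S_23 = 23/2 × (1 + 133)
S_23 = 23/2 × 134 = 1541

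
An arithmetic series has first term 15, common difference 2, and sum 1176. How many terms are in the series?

Using S = n/2 × [2a + (n-1)d]
1176 = n/2 × [2(15) + (n-1)(2)]
1176 = n/2 × [30 + 2n - 2]
2352 = n × [28 + 2n]
2n² + (28)n - 2352 = 0
Discriminant: Δ = (28)² - 4(2)(-2352) = 784 + 18816 = 19600
√Δ = 140
n = [-(28) + √Δ] / (2·2) = (-28 + 140) / 4 = 112 / 4 = 28
(The negative root is discarded since n must be a positive integer.)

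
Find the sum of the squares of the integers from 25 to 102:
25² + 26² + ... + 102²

Use ∑_{k=1}^{n} k² = n(n+1)(2n+1)/6, then subtract the first 24 terms.
∑_{k=1}^{102} k² = 102×103×205/6 = 358955
∑_{k=1}^{24} k² = 24×25×49/6 = 4900
∑_{k=25}^{102} k² = 358955 - 4900 = 354055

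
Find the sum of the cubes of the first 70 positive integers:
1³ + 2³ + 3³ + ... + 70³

Formula: ∑k³ = [n(n+1)/2]²
= [70×71/2]²
= 2485²
= 6175225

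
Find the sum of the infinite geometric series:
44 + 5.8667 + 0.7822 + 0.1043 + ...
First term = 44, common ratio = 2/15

For |r| < 1, S = a / (1 - r)
S = 44 / (1 - (2/15))
S = 44 / (13/15)
S = 660/13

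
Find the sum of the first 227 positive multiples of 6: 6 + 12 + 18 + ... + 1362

Factor out 6: = 6(1 + 2 + ... + 227) = 6 × n(n+1)/2
= 6 × 227×228/2
= 6 × 25878
= 155268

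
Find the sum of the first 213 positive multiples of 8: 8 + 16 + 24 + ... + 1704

Factor out 8: = 8(1 + 2 + ... + 213) = 8 × n(n+1)/2
= 8 × 213×214/2
= 8 × 22791
= 182328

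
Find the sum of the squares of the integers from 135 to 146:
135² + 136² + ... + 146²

Use ∑_{k=1}^{n} k² = n(n+1)(2n+1)/6, then subtract the first 134 terms.
∑_{k=1}^{146} k² = 146×147×293/6 = 1048061
∑_{k=1}^{134} k² = 134×135×269/6 = 811035
∑_{k=135}^{146} k² = 1048061 - 811035 = 237026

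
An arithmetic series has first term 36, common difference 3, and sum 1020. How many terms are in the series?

Using S = n/2 × [2a + (n-1)d]
1020 = n/2 × [2(36) + (n-1)(3)]
1020 = n/2 × [72 + 3n - 3]
2040 = n × [69 + 3n]
3n² + (69)n - 2040 = 0
Discriminant: Δ = (69)² - 4(3)(-2040) = 4761 + 24480 = 29241
√Δ = 171
n = [-(69) + √Δ] / (2·3) = (-69 + 171) / 6 = 102 / 6 = 17
(The negative root is discarded since n must be a positive integer.)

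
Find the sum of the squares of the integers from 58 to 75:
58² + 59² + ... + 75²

Use ∑_{k=1}^{n} k² = n(n+1)(2n+1)/6, then subtract the first 57 terms.
∑_{k=1}^{75} k² = 75×76×151/6 = 143450
∑_{k=1}^{57} k² = 57×58×115/6 = 63365
∑_{k=58}^{75} k² = 143450 - 63365 = 80085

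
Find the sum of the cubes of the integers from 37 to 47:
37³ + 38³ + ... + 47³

Use ∑_{k=1}^{n} k³ = [n(n+1)/2]², then subtract the first 36 terms.
∑_{k=1}^{47} k³ = [47×48/2]² = 1128² = 1272384
∑_{k=1}^{36} k³ = [36×37/2]² = 666² = 443556
∑_{k=37}^{47} k³ = 1272384 - 443556 = 828828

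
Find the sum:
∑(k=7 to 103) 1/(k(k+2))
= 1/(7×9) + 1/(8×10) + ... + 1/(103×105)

Partial fractions: 1/(k(k+2)) = (1/2)[1/k - 1/(k+2)]
Telescoping leaves the first two and last two terms:
= (1/2)[1/7 + 1/8 - 1/104 - 1/105]
= 97/780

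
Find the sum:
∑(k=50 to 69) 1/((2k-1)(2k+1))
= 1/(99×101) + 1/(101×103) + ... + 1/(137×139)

Partial fractions: 1/((2k-1)(2k+1)) = (1/2)[1/(2k-1) - 1/(2k+1)]
The series telescopes:
= (1/2)[1/99 - 1/139]
= 20/13761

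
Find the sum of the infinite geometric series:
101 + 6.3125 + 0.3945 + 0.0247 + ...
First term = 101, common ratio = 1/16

For |r| < 1, S = a / (1 - r)
S = 101 / (1 - (1/16))
S = 101 / (15/16)
S = 1616/15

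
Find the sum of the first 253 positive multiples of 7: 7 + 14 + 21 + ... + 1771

Factor out 7: = 7(1 + 2 + ... + 253) = 7 × n(n+1)/2
= 7 × 253×254/2
= 7 × 32131
= 224917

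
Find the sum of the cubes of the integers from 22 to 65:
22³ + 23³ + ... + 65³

Use ∑_{k=1}^{n} k³ = [n(n+1)/2]², then subtract the first 21 terms.
∑_{k=1}^{65} k³ = [65×66/2]² = 2145² = 4601025
∑_{k=1}^{21} k³ = [21×22/2]² = 231² = 53361
∑_{k=22}^{65} k³ = 4601025 - 53361 = 4547664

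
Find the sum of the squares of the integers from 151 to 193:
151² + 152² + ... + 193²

Use ∑_{k=1}^{n} k² = n(n+1)(2n+1)/6, then subtract the first 150 terms.
∑_{k=1}^{193} k² = 193×194×387/6 = 2415009
∑_{k=1}^{150} k² = 150×151×301/6 = 1136275
∑_{k=151}^{193} k² = 2415009 - 1136275 = 1278734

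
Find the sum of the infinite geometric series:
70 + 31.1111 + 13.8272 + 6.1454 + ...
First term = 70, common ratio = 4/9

For |r| < 1, S = a / (1 - r)
S = 70 / (1 - (4/9))
S = 70 / (5/9)
S = 126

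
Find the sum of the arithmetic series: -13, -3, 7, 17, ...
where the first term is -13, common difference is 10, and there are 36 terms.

Sₙ = n/2 × (first + last)
Last term = a + (n-1)d = -13 + (36-1)×10 = 337
S_36 = 36/2 × (-13 + 337)
S_36 = 36/2 × 324 = 5832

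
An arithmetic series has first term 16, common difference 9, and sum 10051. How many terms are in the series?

Using S = n/2 × [2a + (n-1)d]
10051 = n/2 × [2(16) + (n-1)(9)]
10051 = n/2 × [32 + 9n - 9]
20102 = n × [23 + 9n]
9n² + (23)n - 20102 = 0
Discriminant: Δ = (23)² - 4(9)(-20102) = 529 + 723672 = 724201
√Δ = 851
n = [-(23) + √Δ] / (2·9) = (-23 + 851) / 18 = 828 / 18 = 46
(The negative root is discarded since n must be a positive integer.)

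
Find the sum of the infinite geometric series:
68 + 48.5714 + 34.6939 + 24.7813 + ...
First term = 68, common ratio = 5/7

For |r| < 1, S = a / (1 - r)
S = 68 / (1 - (5/7))
S = 68 / (2/7)
S = 238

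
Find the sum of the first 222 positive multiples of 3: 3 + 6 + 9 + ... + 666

Factor out 3: = 3(1 + 2 + ... + 222) = 3 × n(n+1)/2
= 3 × 222×223/2
= 3 × 24753
= 74259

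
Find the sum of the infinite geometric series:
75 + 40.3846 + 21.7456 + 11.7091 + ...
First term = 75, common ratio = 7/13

For |r| < 1, S = a / (1 - r)
S = 75 / (1 - (7/13))
S = 75 / (6/13)
S = 325/2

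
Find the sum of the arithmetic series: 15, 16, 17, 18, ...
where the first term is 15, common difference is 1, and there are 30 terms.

Sₙ = n/2 × (first + last)
Last term = a + (n-1)d = 15 + (30-1)×1 = 44
S_30 = 30/2 × (15 + 44)
S_30 = 30/2 × 59 = 885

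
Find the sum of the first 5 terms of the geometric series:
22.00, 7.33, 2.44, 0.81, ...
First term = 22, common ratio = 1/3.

Sₙ = a(1 - rⁿ) / (1 - r)
S_5 = 22(1 - (1/3)^5) / (1 - (1/3))
S_5 = 22(1 - (1/243)) / (2/3)
S_5 = 2662/81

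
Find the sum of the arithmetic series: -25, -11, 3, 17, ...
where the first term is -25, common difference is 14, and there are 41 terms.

Sₙ = n/2 × (first + last)
Last term = a + (n-1)d = -25 + (41-1)×14 = 535
S_41 = 41/2 × (-25 + 535)
S_41 = 41/2 × 510 = 10455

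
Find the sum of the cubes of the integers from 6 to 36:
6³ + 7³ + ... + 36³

Use ∑_{k=1}^{n} k³ = [n(n+1)/2]², then subtract the first 5 terms.
∑_{k=1}^{36} k³ = [36×37/2]² = 666² = 443556
∑_{k=1}^{5} k³ = [5×6/2]² = 15² = 225
∑_{k=6}^{36} k³ = 443556 - 225 = 443331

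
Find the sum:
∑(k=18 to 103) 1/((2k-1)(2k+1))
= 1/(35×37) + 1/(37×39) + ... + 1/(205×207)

Partial fractions: 1/((2k-1)(2k+1)) = (1/2)[1/(2k-1) - 1/(2k+1)]
The series telescopes:
= (1/2)[1/35 - 1/207]
= 86/7245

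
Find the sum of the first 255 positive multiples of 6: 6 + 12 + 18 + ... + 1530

Factor out 6: = 6(1 + 2 + ... + 255) = 6 × n(n+1)/2
= 6 × 255×256/2
= 6 × 32640
= 195840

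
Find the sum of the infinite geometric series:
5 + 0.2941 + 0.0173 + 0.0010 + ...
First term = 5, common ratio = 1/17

For |r| < 1, S = a / (1 - r)
S = 5 / (1 - (1/17))
S = 5 / (16/17)
S = 85/16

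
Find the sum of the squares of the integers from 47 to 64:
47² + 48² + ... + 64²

Use ∑_{k=1}^{n} k² = n(n+1)(2n+1)/6, then subtract the first 46 terms.
∑_{k=1}^{64} k² = 64×65×129/6 = 89440
∑_{k=1}^{46} k² = 46×47×93/6 = 33511
∑_{k=47}^{64} k² = 89440 - 33511 = 55929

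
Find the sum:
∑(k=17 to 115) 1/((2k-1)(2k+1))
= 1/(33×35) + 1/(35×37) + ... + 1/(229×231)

Partial fractions: 1/((2k-1)(2k+1)) = (1/2)[1/(2k-1) - 1/(2k+1)]
The series telescopes:
= (1/2)[1/33 - 1/231]
= 1/77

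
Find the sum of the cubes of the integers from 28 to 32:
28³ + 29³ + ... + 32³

Use ∑_{k=1}^{n} k³ = [n(n+1)/2]², then subtract the first 27 terms.
∑_{k=1}^{32} k³ = [32×33/2]² = 528² = 278784
∑_{k=1}^{27} k³ = [27×28/2]² = 378² = 142884
∑_{k=28}^{32} k³ = 278784 - 142884 = 135900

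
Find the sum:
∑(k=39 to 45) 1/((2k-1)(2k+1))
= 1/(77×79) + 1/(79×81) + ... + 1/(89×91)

Partial fractions: 1/((2k-1)(2k+1)) = (1/2)[1/(2k-1) - 1/(2k+1)]
The series telescopes:
= (1/2)[1/77 - 1/91]
= 1/1001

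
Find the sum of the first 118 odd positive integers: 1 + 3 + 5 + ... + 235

Sum of first n odd numbers = n²
= 118²
= 13924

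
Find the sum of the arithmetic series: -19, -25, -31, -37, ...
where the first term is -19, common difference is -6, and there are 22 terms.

Sₙ = n/2 × (first + last)
Last term = a + (n-1)d = -19 + (22-1)×(-6) = -145
S_22 = 22/2 × (-19 + (-145))
S_22 = 22/2 × (-164) = -1804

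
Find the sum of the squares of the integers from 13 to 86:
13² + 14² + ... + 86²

Use ∑_{k=1}^{n} k² = n(n+1)(2n+1)/6, then subtract the first 12 terms.
∑_{k=1}^{86} k² = 86×87×173/6 = 215731
∑_{k=1}^{12} k² = 12×13×25/6 = 650
∑_{k=13}^{86} k² = 215731 - 650 = 215081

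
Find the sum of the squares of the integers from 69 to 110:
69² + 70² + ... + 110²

Use ∑_{k=1}^{n} k² = n(n+1)(2n+1)/6, then subtract the first 68 terms.
∑_{k=1}^{110} k² = 110×111×221/6 = 449735
∑_{k=1}^{68} k² = 68×69×137/6 = 107134
∑_{k=69}^{110} k² = 449735 - 107134 = 342601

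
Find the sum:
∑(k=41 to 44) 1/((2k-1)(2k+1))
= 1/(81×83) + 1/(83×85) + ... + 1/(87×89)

Partial fractions: 1/((2k-1)(2k+1)) = (1/2)[1/(2k-1) - 1/(2k+1)]
The series telescopes:
= (1/2)[1/81 - 1/89]
= 4/7209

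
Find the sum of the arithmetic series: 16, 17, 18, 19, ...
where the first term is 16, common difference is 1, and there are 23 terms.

Sₙ = n/2 × (first + last)
Last term = a + (n-1)d = 16 + (23-1)×1 = 38
S_23 = 23/2 × (16 + 38)
S_23 = 23/2 × 54 = 621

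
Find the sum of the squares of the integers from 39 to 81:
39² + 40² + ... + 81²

Use ∑_{k=1}^{n} k² = n(n+1)(2n+1)/6, then subtract the first 38 terms.
∑_{k=1}^{81} k² = 81×82×163/6 = 180441
∑_{k=1}^{38} k² = 38×39×77/6 = 19019
∑_{k=39}^{81} k² = 180441 - 19019 = 161422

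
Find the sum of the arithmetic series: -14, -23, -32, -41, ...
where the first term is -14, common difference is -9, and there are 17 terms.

Sₙ = n/2 × (first + last)
Last term = a + (n-1)d = -14 + (17-1)×(-9) = -158
S_17 = 17/2 × (-14 + (-158))
S_17 = 17/2 × (-172) = -1462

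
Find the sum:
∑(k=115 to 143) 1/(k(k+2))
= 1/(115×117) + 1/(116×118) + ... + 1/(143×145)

Partial fractions: 1/(k(k+2)) = (1/2)[1/k - 1/(k+2)]
Telescoping leaves the first two and last two terms:
= (1/2)[1/115 + 1/116 - 1/144 - 1/145]
= 1669/960480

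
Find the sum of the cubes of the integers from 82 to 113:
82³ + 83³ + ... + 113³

Use ∑_{k=1}^{n} k³ = [n(n+1)/2]², then subtract the first 81 terms.
∑_{k=1}^{113} k³ = [113×114/2]² = 6441² = 41486481
∑_{k=1}^{81} k³ = [81×82/2]² = 3321² = 11029041
∑_{k=82}^{113} k³ = 41486481 - 11029041 = 30457440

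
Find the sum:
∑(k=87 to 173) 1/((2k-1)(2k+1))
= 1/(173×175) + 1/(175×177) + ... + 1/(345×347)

Partial fractions: 1/((2k-1)(2k+1)) = (1/2)[1/(2k-1) - 1/(2k+1)]
The series telescopes:
= (1/2)[1/173 - 1/347]
= 87/60031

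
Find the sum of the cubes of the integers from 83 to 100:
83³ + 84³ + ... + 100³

Use ∑_{k=1}^{n} k³ = [n(n+1)/2]², then subtract the first 82 terms.
∑_{k=1}^{100} k³ = [100×101/2]² = 5050² = 25502500
∑_{k=1}^{82} k³ = [82×83/2]² = 3403² = 11580409
∑_{k=83}^{100} k³ = 25502500 - 11580409 = 13922091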